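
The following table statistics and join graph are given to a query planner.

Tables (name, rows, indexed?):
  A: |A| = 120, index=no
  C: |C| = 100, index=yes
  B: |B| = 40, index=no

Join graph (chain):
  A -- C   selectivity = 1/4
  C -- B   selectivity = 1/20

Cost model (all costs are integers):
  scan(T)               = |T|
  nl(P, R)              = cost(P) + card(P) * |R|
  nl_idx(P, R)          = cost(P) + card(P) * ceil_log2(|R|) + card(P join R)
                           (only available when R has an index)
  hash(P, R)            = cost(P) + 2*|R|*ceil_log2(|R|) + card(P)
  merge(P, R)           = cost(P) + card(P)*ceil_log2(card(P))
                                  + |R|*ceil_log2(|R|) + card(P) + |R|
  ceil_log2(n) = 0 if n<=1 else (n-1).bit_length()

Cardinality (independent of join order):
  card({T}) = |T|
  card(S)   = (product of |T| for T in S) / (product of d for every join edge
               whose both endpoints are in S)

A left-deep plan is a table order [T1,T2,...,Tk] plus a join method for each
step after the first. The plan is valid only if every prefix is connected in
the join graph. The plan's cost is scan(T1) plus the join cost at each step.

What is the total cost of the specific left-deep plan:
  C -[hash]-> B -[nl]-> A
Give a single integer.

step 1: scan C: cost=100, card=100
step 2: join B via hash
    card(P join B) = 100*40/(20) = 200
    cost = 100 + 2*40*6 + 100 = 680
step 3: join A via nl
    card(P join A) = 200*120/(4) = 6000
    cost = 680 + 200*120 = 24680

24680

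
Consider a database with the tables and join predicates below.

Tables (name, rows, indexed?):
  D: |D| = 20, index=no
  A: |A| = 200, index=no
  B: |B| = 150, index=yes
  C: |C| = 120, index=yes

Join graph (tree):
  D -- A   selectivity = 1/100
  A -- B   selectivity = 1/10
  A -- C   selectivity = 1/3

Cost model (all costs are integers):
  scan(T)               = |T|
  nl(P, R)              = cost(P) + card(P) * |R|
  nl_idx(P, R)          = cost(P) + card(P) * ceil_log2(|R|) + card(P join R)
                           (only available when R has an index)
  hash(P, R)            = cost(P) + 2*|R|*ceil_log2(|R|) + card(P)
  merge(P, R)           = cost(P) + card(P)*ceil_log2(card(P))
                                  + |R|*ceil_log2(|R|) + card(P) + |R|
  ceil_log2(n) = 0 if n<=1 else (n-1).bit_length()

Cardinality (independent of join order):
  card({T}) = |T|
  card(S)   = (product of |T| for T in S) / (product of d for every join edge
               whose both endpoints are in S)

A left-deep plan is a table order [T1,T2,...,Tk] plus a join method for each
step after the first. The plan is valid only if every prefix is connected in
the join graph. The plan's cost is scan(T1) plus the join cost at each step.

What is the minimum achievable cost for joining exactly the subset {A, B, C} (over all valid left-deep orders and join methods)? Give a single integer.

Selinger DP over subsets of {A,B,C}:
  {A}: scan cost=200, card=200
  {B}: scan cost=150, card=150
  {C}: scan cost=120, card=120
  {AB}: card=3000; try (B,hash)→2800, (A,merge)→3300, (B,merge)→3350, (A,hash)→3500, (B,nl_idx)→4800, (A,nl)→30150 …(+1); best=2800 via (B,hash)
  {AC}: card=8000; try (C,hash)→2080, (A,merge)→2880, (C,merge)→2960, (A,hash)→3440, (C,nl_idx)→9600, (A,nl)→24120 …(+1); best=2080 via (C,hash)
  {ABC}: card=120000; try (C,hash)→7480, (B,hash)→12480, (C,merge)→42760, (B,merge)→115430, (C,nl_idx)→143800, (B,nl_idx)→186080 …(+2); best=7480 via (C,hash)

7480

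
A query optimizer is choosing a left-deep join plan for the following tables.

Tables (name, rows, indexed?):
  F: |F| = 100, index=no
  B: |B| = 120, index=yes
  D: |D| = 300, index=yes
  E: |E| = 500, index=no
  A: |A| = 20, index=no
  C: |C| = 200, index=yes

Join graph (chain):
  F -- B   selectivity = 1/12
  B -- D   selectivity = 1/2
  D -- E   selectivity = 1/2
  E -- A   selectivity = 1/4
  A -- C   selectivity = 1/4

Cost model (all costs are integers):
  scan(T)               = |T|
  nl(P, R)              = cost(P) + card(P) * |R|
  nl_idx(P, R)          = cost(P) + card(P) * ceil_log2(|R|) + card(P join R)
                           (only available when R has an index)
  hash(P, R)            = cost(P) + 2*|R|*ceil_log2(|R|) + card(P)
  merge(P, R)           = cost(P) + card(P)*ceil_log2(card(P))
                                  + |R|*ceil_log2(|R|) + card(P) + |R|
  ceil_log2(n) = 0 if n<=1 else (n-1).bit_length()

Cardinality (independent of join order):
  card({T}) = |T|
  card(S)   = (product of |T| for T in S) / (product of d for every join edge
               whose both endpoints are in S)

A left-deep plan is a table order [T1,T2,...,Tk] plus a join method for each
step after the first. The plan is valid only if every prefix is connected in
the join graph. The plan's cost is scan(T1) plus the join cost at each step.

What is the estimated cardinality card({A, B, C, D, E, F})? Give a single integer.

Tables in S: A(20), B(120), C(200), D(300), E(500), F(100)
Edges inside S: F-B(d=12), B-D(d=2), D-E(d=2), E-A(d=4), A-C(d=4)
numerator = 20 * 120 * 200 * 300 * 500 * 100 = 7200000000000
denominator = 12 * 2 * 2 * 4 * 4 = 768
card(S) = 7200000000000 / 768 = 9375000000

9375000000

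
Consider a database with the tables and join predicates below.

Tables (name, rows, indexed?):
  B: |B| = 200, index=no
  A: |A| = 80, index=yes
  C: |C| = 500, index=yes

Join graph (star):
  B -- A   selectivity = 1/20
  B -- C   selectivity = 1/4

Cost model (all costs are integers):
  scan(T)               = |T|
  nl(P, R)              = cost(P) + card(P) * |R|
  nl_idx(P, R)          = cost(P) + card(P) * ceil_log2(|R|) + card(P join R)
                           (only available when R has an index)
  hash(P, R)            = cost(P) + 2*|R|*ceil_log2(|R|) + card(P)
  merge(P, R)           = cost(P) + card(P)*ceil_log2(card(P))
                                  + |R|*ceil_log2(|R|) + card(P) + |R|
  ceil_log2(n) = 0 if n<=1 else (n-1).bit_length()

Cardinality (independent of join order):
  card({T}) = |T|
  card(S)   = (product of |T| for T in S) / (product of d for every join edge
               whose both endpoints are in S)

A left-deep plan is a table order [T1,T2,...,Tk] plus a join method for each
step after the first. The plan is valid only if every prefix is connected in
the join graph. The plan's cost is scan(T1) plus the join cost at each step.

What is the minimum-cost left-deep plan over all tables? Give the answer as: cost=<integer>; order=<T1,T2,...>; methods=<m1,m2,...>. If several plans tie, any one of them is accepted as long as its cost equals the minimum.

cost=11320; order=B,A,C; methods=hash,hash

Selinger DP (subsets sized 1..n):
  {B}: scan cost=200, card=200
  {A}: scan cost=80, card=80
  {C}: scan cost=500, card=500
  {AB}: card=800; try (A,hash)→1520, (A,nl_idx)→2400, (B,merge)→2520, (A,merge)→2640, (B,hash)→3360, (B,nl)→16080 …(+1); best=1520 via (A,hash)
  {BC}: card=25000; try (B,hash)→4200, (C,merge)→7000, (B,merge)→7300, (C,hash)→9400, (C,nl_idx)→27000, (C,nl)→100200 …(+1); best=4200 via (B,hash)
  {ABC}: card=100000; try (C,hash)→11320, (C,merge)→15320, (A,hash)→30320, (C,nl_idx)→108720, (A,nl_idx)→279200, (C,nl)→401520 …(+2); best=11320 via (C,hash)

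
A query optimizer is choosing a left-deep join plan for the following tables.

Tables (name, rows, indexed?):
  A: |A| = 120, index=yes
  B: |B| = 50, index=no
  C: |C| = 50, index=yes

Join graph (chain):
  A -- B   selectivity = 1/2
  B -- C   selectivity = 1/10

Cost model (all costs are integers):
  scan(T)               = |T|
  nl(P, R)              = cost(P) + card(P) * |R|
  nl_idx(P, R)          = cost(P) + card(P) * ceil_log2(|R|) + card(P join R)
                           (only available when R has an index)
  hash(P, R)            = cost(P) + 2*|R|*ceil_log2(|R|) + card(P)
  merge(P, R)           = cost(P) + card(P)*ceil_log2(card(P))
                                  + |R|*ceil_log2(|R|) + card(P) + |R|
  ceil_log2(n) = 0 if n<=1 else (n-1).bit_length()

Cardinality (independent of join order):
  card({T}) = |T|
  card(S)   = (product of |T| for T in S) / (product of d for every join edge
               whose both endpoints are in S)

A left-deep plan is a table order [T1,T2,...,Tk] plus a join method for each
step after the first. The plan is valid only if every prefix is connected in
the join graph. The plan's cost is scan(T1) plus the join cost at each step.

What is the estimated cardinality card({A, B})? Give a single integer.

Tables in S: A(120), B(50)
Edges inside S: A-B(d=2)
numerator = 120 * 50 = 6000
denominator = 2 = 2
card(S) = 6000 / 2 = 3000

3000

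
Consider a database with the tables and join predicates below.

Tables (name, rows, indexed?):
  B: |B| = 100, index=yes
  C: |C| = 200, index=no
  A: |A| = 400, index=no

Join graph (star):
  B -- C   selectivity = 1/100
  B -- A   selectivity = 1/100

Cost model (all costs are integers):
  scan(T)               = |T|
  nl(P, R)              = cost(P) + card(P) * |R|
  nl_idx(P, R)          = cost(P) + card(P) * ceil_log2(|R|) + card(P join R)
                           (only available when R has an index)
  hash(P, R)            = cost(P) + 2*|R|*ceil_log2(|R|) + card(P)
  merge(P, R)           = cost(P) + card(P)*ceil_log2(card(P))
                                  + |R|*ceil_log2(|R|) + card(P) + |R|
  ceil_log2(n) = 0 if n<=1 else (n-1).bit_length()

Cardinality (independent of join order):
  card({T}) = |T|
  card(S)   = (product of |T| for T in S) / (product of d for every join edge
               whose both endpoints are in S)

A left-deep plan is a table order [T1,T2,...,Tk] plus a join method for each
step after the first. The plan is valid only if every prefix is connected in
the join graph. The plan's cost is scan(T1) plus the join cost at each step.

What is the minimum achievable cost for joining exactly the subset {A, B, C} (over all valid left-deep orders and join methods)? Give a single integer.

Selinger DP over subsets of {A,B,C}:
  {B}: scan cost=100, card=100
  {C}: scan cost=200, card=200
  {A}: scan cost=400, card=400
  {BC}: card=200; try (B,hash)→1800, (B,nl_idx)→1800, (C,merge)→2700, (B,merge)→2800, (C,hash)→3400, (C,nl)→20100 …(+1); best=1800 via (B,hash)
  {AB}: card=400; try (B,hash)→2200, (B,nl_idx)→3600, (A,merge)→4900, (B,merge)→5200, (A,hash)→7400, (A,nl)→40100 …(+1); best=2200 via (B,hash)
  {ABC}: card=800; try (C,hash)→5800, (A,merge)→7600, (C,merge)→8000, (A,hash)→9200, (A,nl)→81800, (C,nl)→82200; best=5800 via (C,hash)

5800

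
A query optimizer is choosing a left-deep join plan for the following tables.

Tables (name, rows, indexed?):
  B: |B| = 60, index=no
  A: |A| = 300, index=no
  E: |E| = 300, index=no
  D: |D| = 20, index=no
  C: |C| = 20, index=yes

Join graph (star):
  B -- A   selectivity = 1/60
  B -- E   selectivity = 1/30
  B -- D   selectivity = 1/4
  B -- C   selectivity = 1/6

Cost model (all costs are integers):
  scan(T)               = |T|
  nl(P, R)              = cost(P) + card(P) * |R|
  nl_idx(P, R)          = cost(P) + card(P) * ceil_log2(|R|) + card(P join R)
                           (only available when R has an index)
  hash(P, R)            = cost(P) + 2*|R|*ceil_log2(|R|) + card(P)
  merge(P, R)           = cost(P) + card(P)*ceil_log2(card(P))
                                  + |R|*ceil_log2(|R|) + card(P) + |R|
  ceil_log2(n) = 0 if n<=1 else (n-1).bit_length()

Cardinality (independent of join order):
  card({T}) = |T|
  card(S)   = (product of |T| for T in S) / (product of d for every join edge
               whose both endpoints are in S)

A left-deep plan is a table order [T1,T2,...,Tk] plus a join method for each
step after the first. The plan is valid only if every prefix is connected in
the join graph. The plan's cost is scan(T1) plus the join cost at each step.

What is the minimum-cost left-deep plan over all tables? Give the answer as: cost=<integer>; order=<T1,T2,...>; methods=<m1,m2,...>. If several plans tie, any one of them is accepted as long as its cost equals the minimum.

cost=13420; order=A,B,C,D,E; methods=hash,hash,hash,hash

Selinger DP (subsets sized 1..n):
  {B}: scan cost=60, card=60
  {A}: scan cost=300, card=300
  {E}: scan cost=300, card=300
  {D}: scan cost=20, card=20
  {C}: scan cost=20, card=20
  {AB}: card=300; try (B,hash)→1320, (A,merge)→3480, (B,merge)→3720, (A,hash)→5520, (A,nl)→18060, (B,nl)→18300; best=1320 via (B,hash)
  {BE}: card=600; try (B,hash)→1320, (E,merge)→3480, (B,merge)→3720, (E,hash)→5520, (E,nl)→18060, (B,nl)→18300; best=1320 via (B,hash)
  {BD}: card=300; try (D,hash)→320, (B,merge)→560, (D,merge)→600, (B,hash)→760, (B,nl)→1220, (D,nl)→1260; best=320 via (D,hash)
  {BC}: card=200; try (C,hash)→320, (C,nl_idx)→560, (B,merge)→560, (C,merge)→600, (B,hash)→760, (B,nl)→1220 …(+1); best=320 via (C,hash)
  {ABE}: card=3000; try (E,hash)→7020, (E,merge)→7320, (A,hash)→7320, (A,merge)→10920, (E,nl)→91320, (A,nl)→181320; best=7020 via (E,hash)
  {ABD}: card=1500; try (D,hash)→1820, (D,merge)→4440, (A,hash)→6020, (A,merge)→6320, (D,nl)→7320, (A,nl)→90320; best=1820 via (D,hash)
  {ABC}: card=1000; try (C,hash)→1820, (C,nl_idx)→3820, (C,merge)→4440, (A,merge)→5120, (A,hash)→5920, (C,nl)→7320 …(+1); best=1820 via (C,hash)
  {BDE}: card=3000; try (D,hash)→2120, (E,hash)→6020, (E,merge)→6320, (D,merge)→8040, (D,nl)→13320, (E,nl)→90320; best=2120 via (D,hash)
  {BCE}: card=2000; try (C,hash)→2120, (E,merge)→5120, (E,hash)→5920, (C,nl_idx)→6320, (C,merge)→8040, (C,nl)→13320 …(+1); best=2120 via (C,hash)
  {BCD}: card=1000; try (D,hash)→720, (C,hash)→820, (D,merge)→2240, (C,nl_idx)→2820, (C,merge)→3440, (D,nl)→4320 …(+1); best=720 via (D,hash)
  {ABDE}: card=15000; try (E,hash)→8720, (D,hash)→10220, (A,hash)→10520, (E,merge)→22820, (A,merge)→44120, (D,merge)→46140 …(+3); best=8720 via (E,hash)
  {ABCE}: card=10000; try (E,hash)→8220, (A,hash)→9520, (C,hash)→10220, (E,merge)→15820, (A,merge)→29120, (C,nl_idx)→32020 …(+4); best=8220 via (E,hash)
  {ABCD}: card=5000; try (D,hash)→3020, (C,hash)→3520, (A,hash)→7120, (D,merge)→12940, (C,nl_idx)→14320, (A,merge)→14720 …(+4); best=3020 via (D,hash)
  {BCDE}: card=10000; try (D,hash)→4320, (C,hash)→5320, (E,hash)→7120, (E,merge)→14720, (D,merge)→26240, (C,nl_idx)→27120 …(+4); best=4320 via (D,hash)
  {ABCDE}: card=50000; try (E,hash)→13420, (D,hash)→18420, (A,hash)→19720, (C,hash)→23920, (E,merge)→76020, (C,nl_idx)→133720 …(+7); best=13420 via (E,hash)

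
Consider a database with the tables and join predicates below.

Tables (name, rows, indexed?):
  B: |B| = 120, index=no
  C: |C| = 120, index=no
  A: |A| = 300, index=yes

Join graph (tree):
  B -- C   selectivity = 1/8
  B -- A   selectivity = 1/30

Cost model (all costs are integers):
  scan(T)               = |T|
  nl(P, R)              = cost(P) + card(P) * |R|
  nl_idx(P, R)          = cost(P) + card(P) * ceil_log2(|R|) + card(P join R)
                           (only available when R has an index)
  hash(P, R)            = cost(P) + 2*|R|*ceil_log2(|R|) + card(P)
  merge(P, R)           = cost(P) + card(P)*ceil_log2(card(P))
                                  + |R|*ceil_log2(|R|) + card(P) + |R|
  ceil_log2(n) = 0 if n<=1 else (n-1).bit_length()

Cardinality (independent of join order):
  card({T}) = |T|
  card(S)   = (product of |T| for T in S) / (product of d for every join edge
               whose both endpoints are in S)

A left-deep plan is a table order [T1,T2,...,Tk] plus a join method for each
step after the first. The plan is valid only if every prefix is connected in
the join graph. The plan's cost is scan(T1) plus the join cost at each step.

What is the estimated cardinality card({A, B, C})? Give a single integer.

Tables in S: A(300), B(120), C(120)
Edges inside S: B-C(d=8), B-A(d=30)
numerator = 300 * 120 * 120 = 4320000
denominator = 8 * 30 = 240
card(S) = 4320000 / 240 = 18000

18000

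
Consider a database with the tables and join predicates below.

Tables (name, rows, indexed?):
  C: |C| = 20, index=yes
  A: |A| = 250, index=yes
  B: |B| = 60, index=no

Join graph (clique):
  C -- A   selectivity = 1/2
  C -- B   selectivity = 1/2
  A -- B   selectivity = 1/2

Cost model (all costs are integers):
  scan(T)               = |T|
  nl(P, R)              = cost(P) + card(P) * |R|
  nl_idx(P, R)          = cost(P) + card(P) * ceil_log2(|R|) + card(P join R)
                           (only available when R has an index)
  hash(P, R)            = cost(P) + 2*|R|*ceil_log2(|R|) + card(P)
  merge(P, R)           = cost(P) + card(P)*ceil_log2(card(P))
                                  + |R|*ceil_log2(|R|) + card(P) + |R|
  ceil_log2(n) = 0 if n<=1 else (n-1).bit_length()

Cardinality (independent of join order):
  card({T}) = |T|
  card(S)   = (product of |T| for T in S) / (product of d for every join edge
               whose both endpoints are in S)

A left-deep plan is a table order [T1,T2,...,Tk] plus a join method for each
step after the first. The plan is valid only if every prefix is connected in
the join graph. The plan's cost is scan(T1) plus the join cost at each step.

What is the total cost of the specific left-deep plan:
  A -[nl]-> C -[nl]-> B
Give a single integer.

step 1: scan A: cost=250, card=250
step 2: join C via nl
    card(P join C) = 250*20/(2) = 2500
    cost = 250 + 250*20 = 5250
step 3: join B via nl
    card(P join B) = 2500*60/(2*2) = 37500
    cost = 5250 + 2500*60 = 155250

155250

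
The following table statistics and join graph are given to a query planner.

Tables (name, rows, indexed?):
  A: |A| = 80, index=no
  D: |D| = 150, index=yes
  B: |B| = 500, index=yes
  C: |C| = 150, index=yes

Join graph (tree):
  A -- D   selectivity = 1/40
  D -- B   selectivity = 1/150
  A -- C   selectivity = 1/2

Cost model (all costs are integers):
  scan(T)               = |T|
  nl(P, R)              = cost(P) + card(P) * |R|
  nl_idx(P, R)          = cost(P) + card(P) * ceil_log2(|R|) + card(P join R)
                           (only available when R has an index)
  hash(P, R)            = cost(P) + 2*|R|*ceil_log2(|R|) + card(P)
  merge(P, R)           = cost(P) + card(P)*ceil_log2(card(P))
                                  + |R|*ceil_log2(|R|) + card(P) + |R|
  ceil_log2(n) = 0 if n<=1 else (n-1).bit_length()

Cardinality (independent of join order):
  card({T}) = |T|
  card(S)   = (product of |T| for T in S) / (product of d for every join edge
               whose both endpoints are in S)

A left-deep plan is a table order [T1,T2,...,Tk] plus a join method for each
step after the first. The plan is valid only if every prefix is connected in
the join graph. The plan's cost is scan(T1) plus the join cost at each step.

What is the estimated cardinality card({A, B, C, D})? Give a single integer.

Tables in S: A(80), B(500), C(150), D(150)
Edges inside S: A-D(d=40), D-B(d=150), A-C(d=2)
numerator = 80 * 500 * 150 * 150 = 900000000
denominator = 40 * 150 * 2 = 12000
card(S) = 900000000 / 12000 = 75000

75000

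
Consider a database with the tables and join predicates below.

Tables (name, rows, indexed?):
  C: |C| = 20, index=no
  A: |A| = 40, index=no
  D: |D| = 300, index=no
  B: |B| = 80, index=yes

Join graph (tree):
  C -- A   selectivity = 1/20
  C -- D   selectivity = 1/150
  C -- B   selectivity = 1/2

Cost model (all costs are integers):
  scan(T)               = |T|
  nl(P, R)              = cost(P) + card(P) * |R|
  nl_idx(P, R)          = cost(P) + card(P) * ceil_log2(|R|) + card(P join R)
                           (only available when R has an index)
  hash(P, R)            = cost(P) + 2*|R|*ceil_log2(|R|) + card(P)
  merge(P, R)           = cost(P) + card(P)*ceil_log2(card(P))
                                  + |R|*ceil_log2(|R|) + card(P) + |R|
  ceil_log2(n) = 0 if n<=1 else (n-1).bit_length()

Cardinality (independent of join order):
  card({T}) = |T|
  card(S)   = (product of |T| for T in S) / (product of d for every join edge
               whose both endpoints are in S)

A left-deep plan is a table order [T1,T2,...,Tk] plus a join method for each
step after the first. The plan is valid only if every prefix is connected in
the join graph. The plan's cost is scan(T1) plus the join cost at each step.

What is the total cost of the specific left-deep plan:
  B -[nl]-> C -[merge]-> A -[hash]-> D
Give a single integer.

17760

step 1: scan B: cost=80, card=80
step 2: join C via nl
    card(P join C) = 80*20/(2) = 800
    cost = 80 + 80*20 = 1680
step 3: join A via merge
    card(P join A) = 800*40/(20) = 1600
    cost = 1680 + 800*10 + 40*6 + 800 + 40 = 10760
step 4: join D via hash
    card(P join D) = 1600*300/(150) = 3200
    cost = 10760 + 2*300*9 + 1600 = 17760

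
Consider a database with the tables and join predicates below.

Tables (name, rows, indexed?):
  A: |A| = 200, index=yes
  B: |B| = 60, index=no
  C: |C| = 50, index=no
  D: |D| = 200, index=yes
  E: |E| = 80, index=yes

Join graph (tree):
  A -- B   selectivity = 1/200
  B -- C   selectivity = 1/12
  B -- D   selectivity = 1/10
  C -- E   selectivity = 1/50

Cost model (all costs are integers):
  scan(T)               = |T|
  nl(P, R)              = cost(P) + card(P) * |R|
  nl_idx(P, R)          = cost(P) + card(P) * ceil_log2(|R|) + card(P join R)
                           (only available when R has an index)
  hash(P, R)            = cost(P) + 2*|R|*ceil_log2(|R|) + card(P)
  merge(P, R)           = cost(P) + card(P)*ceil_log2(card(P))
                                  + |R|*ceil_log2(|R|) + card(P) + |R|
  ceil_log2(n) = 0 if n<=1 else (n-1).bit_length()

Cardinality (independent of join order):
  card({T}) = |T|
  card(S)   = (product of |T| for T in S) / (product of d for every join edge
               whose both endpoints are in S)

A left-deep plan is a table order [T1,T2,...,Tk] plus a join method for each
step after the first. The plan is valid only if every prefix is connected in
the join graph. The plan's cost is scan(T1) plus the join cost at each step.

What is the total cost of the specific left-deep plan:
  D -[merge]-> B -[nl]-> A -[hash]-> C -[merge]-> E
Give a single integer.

314860

step 1: scan D: cost=200, card=200
step 2: join B via merge
    card(P join B) = 200*60/(10) = 1200
    cost = 200 + 200*8 + 60*6 + 200 + 60 = 2420
step 3: join A via nl
    card(P join A) = 1200*200/(200) = 1200
    cost = 2420 + 1200*200 = 242420
step 4: join C via hash
    card(P join C) = 1200*50/(12) = 5000
    cost = 242420 + 2*50*6 + 1200 = 244220
step 5: join E via merge
    card(P join E) = 5000*80/(50) = 8000
    cost = 244220 + 5000*13 + 80*7 + 5000 + 80 = 314860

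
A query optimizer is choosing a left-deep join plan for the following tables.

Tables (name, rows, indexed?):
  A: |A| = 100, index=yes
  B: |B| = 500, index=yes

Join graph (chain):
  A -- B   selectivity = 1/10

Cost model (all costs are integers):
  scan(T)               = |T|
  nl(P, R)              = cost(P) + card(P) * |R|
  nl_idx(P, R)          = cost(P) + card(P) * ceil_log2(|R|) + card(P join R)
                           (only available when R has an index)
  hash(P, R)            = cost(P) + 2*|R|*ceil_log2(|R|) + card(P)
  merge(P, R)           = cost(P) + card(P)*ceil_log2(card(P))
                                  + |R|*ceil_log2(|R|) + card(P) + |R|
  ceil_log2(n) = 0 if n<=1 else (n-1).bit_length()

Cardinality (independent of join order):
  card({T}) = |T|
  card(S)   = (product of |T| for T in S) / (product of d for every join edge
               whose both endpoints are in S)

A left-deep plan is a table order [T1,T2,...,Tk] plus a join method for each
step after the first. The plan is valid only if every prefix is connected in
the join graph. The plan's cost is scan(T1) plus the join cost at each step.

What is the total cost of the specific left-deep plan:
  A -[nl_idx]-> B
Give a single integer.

step 1: scan A: cost=100, card=100
step 2: join B via nl_idx
    card(P join B) = 100*500/(10) = 5000
    cost = 100 + 100*9 + 5000 = 6000

6000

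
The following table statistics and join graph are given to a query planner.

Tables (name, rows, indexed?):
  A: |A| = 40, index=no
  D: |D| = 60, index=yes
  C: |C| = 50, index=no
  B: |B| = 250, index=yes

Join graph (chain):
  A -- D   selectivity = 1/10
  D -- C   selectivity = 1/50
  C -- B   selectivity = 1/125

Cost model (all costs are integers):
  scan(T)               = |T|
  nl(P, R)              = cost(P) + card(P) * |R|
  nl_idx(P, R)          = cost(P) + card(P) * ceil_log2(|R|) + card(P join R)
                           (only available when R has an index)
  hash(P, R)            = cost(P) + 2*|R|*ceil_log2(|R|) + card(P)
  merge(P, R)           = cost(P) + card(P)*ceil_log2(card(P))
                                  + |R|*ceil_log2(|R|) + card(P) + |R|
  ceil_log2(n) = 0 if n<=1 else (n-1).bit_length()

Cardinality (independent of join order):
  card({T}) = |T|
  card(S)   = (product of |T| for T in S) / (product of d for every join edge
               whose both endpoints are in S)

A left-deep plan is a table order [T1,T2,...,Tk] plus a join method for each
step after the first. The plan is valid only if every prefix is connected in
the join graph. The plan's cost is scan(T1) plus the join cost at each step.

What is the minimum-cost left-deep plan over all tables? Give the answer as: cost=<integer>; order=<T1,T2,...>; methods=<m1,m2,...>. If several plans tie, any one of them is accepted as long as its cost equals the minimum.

cost=1610; order=C,D,B,A; methods=nl_idx,nl_idx,hash

Selinger DP (subsets sized 1..n):
  {A}: scan cost=40, card=40
  {D}: scan cost=60, card=60
  {C}: scan cost=50, card=50
  {B}: scan cost=250, card=250
  {AD}: card=240; try (D,nl_idx)→520, (A,hash)→600, (D,merge)→740, (A,merge)→760, (D,hash)→800, (D,nl)→2440 …(+1); best=520 via (D,nl_idx)
  {CD}: card=60; try (D,nl_idx)→410, (C,hash)→720, (D,hash)→820, (D,merge)→820, (C,merge)→830, (D,nl)→3050 …(+1); best=410 via (D,nl_idx)
  {BC}: card=100; try (B,nl_idx)→550, (C,hash)→1100, (B,merge)→2650, (C,merge)→2850, (B,hash)→4100, (B,nl)→12550 …(+1); best=550 via (B,nl_idx)
  {ACD}: card=240; try (A,hash)→950, (A,merge)→1110, (C,hash)→1360, (A,nl)→2810, (C,merge)→3030, (C,nl)→12520; best=950 via (A,hash)
  {BCD}: card=120; try (B,nl_idx)→1010, (D,nl_idx)→1270, (D,hash)→1370, (D,merge)→1770, (B,merge)→3080, (B,hash)→4470 …(+2); best=1010 via (B,nl_idx)
  {ABCD}: card=480; try (A,hash)→1610, (A,merge)→2250, (B,nl_idx)→3350, (B,hash)→5190, (B,merge)→5360, (A,nl)→5810 …(+1); best=1610 via (A,hash)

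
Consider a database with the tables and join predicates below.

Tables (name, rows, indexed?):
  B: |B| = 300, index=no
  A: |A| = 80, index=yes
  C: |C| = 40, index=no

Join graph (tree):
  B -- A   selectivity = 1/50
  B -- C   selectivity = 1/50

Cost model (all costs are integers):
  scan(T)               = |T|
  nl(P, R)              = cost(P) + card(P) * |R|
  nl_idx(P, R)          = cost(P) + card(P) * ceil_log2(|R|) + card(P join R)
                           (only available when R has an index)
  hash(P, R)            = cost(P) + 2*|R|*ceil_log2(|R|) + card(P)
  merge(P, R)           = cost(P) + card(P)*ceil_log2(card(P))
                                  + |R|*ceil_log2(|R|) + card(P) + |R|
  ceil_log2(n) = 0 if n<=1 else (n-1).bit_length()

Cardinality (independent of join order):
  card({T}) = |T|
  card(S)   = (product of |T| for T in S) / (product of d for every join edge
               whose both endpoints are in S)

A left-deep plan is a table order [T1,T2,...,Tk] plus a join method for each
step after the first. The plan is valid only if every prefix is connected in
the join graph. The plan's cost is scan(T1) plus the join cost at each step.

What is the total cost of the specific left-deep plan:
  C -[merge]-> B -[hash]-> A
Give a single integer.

4680

step 1: scan C: cost=40, card=40
step 2: join B via merge
    card(P join B) = 40*300/(50) = 240
    cost = 40 + 40*6 + 300*9 + 40 + 300 = 3320
step 3: join A via hash
    card(P join A) = 240*80/(50) = 384
    cost = 3320 + 2*80*7 + 240 = 4680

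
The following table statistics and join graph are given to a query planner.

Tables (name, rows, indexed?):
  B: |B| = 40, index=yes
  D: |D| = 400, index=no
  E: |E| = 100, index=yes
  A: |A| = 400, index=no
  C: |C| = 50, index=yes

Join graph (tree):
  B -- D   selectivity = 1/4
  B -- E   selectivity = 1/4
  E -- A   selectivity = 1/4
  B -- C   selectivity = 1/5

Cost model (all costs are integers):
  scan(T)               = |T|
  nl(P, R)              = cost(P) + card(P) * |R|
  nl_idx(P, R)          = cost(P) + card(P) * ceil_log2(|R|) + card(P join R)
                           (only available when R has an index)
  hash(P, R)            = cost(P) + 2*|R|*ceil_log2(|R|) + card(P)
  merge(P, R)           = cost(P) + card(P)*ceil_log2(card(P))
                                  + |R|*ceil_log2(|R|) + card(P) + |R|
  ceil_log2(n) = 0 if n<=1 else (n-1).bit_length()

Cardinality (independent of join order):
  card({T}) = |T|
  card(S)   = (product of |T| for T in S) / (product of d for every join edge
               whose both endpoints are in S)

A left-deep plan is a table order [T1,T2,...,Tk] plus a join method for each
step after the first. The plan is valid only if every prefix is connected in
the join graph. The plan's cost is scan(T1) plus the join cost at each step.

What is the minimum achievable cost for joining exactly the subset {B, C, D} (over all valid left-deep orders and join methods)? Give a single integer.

Selinger DP over subsets of {B,C,D}:
  {B}: scan cost=40, card=40
  {D}: scan cost=400, card=400
  {C}: scan cost=50, card=50
  {BD}: card=4000; try (B,hash)→1280, (D,merge)→4320, (B,merge)→4680, (B,nl_idx)→6800, (D,hash)→7280, (D,nl)→16040 …(+1); best=1280 via (B,hash)
  {BC}: card=400; try (B,hash)→580, (C,merge)→670, (C,hash)→680, (C,nl_idx)→680, (B,merge)→680, (B,nl_idx)→750 …(+2); best=580 via (B,hash)
  {BCD}: card=40000; try (C,hash)→5880, (D,hash)→8180, (D,merge)→8580, (C,merge)→53630, (C,nl_idx)→65280, (D,nl)→160580 …(+1); best=5880 via (C,hash)

5880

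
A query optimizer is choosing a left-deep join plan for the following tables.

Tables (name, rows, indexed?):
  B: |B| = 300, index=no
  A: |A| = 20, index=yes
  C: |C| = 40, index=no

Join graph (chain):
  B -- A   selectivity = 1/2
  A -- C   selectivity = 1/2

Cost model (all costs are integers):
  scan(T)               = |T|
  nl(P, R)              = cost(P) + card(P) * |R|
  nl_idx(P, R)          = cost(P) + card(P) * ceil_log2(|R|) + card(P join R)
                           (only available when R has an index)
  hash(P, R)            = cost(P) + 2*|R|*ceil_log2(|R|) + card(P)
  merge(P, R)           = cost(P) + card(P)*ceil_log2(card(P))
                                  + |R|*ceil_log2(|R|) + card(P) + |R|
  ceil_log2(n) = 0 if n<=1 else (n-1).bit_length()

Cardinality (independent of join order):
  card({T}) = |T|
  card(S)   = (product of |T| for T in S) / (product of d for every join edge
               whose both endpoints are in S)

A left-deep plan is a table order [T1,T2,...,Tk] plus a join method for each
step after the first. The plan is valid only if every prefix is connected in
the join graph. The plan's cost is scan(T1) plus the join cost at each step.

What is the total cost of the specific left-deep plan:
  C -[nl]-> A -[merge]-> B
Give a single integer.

step 1: scan C: cost=40, card=40
step 2: join A via nl
    card(P join A) = 40*20/(2) = 400
    cost = 40 + 40*20 = 840
step 3: join B via merge
    card(P join B) = 400*300/(2) = 60000
    cost = 840 + 400*9 + 300*9 + 400 + 300 = 7840

7840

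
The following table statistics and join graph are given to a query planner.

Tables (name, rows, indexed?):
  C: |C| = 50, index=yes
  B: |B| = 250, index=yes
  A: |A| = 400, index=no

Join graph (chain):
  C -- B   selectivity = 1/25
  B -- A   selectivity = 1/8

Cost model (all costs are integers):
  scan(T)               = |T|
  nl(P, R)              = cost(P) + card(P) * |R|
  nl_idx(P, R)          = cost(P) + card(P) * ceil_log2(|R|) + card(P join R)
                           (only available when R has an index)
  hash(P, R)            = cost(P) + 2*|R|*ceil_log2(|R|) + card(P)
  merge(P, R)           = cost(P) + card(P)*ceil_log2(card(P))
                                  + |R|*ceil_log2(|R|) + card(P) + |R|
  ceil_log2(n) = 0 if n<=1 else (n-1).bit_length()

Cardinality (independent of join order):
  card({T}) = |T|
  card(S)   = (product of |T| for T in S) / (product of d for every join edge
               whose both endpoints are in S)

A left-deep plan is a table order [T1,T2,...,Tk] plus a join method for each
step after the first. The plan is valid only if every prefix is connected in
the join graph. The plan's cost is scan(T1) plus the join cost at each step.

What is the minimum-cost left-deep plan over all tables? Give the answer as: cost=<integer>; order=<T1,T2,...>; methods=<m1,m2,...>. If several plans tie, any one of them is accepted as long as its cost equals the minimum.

Selinger DP (subsets sized 1..n):
  {C}: scan cost=50, card=50
  {B}: scan cost=250, card=250
  {A}: scan cost=400, card=400
  {BC}: card=500; try (B,nl_idx)→950, (C,hash)→1100, (C,nl_idx)→2250, (B,merge)→2650, (C,merge)→2850, (B,hash)→4100 …(+2); best=950 via (B,nl_idx)
  {AB}: card=12500; try (B,hash)→4800, (A,merge)→6500, (B,merge)→6650, (A,hash)→7700, (B,nl_idx)→16100, (A,nl)→100250 …(+1); best=4800 via (B,hash)
  {ABC}: card=25000; try (A,hash)→8650, (A,merge)→9950, (C,hash)→17900, (C,nl_idx)→104800, (C,merge)→192650, (A,nl)→200950 …(+1); best=8650 via (A,hash)

cost=8650; order=C,B,A; methods=nl_idx,hash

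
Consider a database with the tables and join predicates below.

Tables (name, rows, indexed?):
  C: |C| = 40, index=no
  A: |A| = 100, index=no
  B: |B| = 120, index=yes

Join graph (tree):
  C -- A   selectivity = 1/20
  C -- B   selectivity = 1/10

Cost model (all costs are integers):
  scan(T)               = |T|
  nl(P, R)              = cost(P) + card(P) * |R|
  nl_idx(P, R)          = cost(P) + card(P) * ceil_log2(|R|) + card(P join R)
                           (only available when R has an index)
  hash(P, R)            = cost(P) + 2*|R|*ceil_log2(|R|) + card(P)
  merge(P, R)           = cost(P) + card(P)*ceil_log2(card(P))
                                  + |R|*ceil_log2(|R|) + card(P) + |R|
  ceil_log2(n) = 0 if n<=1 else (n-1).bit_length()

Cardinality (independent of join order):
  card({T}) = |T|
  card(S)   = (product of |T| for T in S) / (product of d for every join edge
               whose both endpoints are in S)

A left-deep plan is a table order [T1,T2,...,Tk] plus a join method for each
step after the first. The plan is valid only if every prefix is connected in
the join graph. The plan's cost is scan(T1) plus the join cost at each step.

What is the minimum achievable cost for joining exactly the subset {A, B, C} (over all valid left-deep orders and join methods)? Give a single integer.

2560

Selinger DP over subsets of {A,B,C}:
  {C}: scan cost=40, card=40
  {A}: scan cost=100, card=100
  {B}: scan cost=120, card=120
  {AC}: card=200; try (C,hash)→680, (A,merge)→1120, (C,merge)→1180, (A,hash)→1480, (A,nl)→4040, (C,nl)→4100; best=680 via (C,hash)
  {BC}: card=480; try (C,hash)→720, (B,nl_idx)→800, (B,merge)→1280, (C,merge)→1360, (B,hash)→1760, (B,nl)→4840 …(+1); best=720 via (C,hash)
  {ABC}: card=2400; try (B,hash)→2560, (A,hash)→2600, (B,merge)→3440, (B,nl_idx)→4480, (A,merge)→6320, (B,nl)→24680 …(+1); best=2560 via (B,hash)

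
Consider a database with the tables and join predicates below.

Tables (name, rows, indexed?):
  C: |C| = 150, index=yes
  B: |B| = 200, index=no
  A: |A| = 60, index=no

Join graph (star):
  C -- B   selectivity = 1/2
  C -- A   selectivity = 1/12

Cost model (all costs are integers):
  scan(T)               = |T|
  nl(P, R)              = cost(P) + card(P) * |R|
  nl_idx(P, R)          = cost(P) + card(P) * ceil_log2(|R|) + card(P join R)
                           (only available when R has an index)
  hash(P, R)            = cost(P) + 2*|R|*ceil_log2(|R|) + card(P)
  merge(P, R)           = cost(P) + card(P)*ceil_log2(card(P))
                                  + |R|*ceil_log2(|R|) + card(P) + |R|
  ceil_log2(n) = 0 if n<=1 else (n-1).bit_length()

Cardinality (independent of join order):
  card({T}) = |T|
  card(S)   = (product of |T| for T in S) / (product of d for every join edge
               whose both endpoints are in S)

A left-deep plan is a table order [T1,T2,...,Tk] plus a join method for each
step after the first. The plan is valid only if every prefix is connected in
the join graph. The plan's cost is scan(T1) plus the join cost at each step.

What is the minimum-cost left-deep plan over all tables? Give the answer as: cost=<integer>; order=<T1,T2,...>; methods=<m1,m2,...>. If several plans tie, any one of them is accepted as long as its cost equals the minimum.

cost=4970; order=C,A,B; methods=hash,hash

Selinger DP (subsets sized 1..n):
  {C}: scan cost=150, card=150
  {B}: scan cost=200, card=200
  {A}: scan cost=60, card=60
  {BC}: card=15000; try (C,hash)→2800, (B,merge)→3300, (C,merge)→3350, (B,hash)→3500, (C,nl_idx)→16800, (B,nl)→30150 …(+1); best=2800 via (C,hash)
  {AC}: card=750; try (A,hash)→1020, (C,nl_idx)→1290, (C,merge)→1830, (A,merge)→1920, (C,hash)→2520, (C,nl)→9060 …(+1); best=1020 via (A,hash)
  {ABC}: card=75000; try (B,hash)→4970, (B,merge)→11070, (A,hash)→18520, (B,nl)→151020, (A,merge)→228220, (A,nl)→902800; best=4970 via (B,hash)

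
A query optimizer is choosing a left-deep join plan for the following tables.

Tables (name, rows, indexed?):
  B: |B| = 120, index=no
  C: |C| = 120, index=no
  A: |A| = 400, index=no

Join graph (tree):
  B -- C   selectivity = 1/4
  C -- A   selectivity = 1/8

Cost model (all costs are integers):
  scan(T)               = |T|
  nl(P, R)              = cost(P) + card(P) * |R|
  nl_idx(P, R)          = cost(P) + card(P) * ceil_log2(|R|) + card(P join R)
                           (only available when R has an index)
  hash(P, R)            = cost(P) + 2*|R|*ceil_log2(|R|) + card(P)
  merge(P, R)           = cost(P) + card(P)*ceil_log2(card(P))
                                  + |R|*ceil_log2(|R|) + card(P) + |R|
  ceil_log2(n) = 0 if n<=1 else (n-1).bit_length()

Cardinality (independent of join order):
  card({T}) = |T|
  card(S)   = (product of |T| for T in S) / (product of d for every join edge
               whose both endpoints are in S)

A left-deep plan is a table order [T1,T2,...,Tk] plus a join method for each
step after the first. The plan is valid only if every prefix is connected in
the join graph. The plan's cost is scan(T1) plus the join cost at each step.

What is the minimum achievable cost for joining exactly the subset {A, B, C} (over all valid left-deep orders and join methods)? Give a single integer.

Selinger DP over subsets of {A,B,C}:
  {B}: scan cost=120, card=120
  {C}: scan cost=120, card=120
  {A}: scan cost=400, card=400
  {BC}: card=3600; try (C,hash)→1920, (B,hash)→1920, (C,merge)→2040, (B,merge)→2040, (C,nl)→14520, (B,nl)→14520; best=1920 via (C,hash)
  {AC}: card=6000; try (C,hash)→2480, (A,merge)→5080, (C,merge)→5360, (A,hash)→7440, (A,nl)→48120, (C,nl)→48400; best=2480 via (C,hash)
  {ABC}: card=180000; try (B,hash)→10160, (A,hash)→12720, (A,merge)→52720, (B,merge)→87440, (B,nl)→722480, (A,nl)→1441920; best=10160 via (B,hash)

10160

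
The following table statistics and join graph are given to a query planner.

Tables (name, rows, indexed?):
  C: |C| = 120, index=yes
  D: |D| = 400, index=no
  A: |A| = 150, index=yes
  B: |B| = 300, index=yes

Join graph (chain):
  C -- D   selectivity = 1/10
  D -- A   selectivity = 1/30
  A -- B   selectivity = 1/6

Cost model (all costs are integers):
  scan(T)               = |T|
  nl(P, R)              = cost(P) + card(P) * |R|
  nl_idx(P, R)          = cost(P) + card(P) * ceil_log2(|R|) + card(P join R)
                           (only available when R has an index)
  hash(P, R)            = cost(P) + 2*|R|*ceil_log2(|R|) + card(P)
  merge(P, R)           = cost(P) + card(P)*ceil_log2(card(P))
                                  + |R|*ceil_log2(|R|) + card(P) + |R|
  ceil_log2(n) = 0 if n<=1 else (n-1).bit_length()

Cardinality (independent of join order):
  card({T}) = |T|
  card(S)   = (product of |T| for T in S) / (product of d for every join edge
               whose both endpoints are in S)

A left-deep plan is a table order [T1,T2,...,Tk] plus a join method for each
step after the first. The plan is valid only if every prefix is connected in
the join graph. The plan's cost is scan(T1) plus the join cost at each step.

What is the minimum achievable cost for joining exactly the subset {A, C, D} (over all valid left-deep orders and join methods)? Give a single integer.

Selinger DP over subsets of {A,C,D}:
  {C}: scan cost=120, card=120
  {D}: scan cost=400, card=400
  {A}: scan cost=150, card=150
  {CD}: card=4800; try (C,hash)→2480, (D,merge)→5080, (C,merge)→5360, (D,hash)→7440, (C,nl_idx)→8000, (D,nl)→48120 …(+1); best=2480 via (C,hash)
  {AD}: card=2000; try (A,hash)→3200, (D,merge)→5500, (A,nl_idx)→5600, (A,merge)→5750, (D,hash)→7500, (D,nl)→60150 …(+1); best=3200 via (A,hash)
  {ACD}: card=24000; try (C,hash)→6880, (A,hash)→9680, (C,merge)→28160, (C,nl_idx)→41200, (A,nl_idx)→64880, (A,merge)→71030 …(+2); best=6880 via (C,hash)

6880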